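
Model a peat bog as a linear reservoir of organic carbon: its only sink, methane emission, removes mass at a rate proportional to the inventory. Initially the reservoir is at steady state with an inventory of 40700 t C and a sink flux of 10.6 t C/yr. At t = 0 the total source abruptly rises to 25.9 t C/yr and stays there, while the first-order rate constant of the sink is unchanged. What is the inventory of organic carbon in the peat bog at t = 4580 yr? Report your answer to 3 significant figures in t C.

81600 t C

Residence time τ = M₀/F₀ = 3840 yr. The eventual steady state is M_∞ = M₀·(F₁/F₀) = 40700 × 25.9/10.6 = 99446 t C.
The anomaly ΔM(t) = M(t) − M_∞ decays as ΔM₀·e^(−t/τ) with ΔM₀ = 40700 − 99446 = −58750 t C.
At t = 4580 yr, e^(−t/τ) = e^(−1.193) = 0.3034, so ΔM = −17820 t C and M = 99446 − 17820 = 81625 t C.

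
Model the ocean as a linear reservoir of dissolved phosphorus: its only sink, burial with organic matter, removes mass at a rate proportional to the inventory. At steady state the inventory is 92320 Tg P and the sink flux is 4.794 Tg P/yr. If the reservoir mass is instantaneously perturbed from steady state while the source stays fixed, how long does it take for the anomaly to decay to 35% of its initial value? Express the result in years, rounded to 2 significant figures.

20000 yr

For a linear reservoir the anomaly decays as exp(−t/τ) with τ = M/F = 92320/4.794 = 19260 yr.
exp(−t/τ) = 0.35 ⇒ t = −τ ln(0.35) = 19260 × 1.050 = 20220 yr.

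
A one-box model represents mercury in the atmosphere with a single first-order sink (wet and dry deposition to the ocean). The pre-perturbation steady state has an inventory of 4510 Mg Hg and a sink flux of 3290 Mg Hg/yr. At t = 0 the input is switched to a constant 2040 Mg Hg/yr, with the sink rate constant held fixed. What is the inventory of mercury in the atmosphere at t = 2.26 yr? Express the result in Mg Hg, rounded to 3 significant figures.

3130 Mg Hg

Residence time τ = M₀/F₀ = 1.371 yr. The eventual steady state is M_∞ = M₀·(F₁/F₀) = 4510 × 2040/3290 = 2796.5 Mg Hg.
The anomaly ΔM(t) = M(t) − M_∞ decays as ΔM₀·e^(−t/τ) with ΔM₀ = 4510 − 2796.5 = 1714 Mg Hg.
At t = 2.26 yr, e^(−t/τ) = e^(−1.649) = 0.1923, so ΔM = 329.5 Mg Hg and M = 2796.5 + 329.5 = 3126.0 Mg Hg.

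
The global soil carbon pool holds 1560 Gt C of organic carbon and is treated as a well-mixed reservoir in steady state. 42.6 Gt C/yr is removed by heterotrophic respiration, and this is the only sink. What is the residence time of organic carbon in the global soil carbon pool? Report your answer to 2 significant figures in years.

τ = M / F = 1560 / 42.6 = 36.62 yr.

37 yr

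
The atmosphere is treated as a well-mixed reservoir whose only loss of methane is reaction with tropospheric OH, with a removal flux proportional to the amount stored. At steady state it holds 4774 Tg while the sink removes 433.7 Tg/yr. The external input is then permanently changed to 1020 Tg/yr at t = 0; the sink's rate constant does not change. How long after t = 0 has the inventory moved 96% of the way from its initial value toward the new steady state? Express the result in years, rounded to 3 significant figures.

35.4 yr

τ = M₀/F₀ = 4774/433.7 = 11.01 yr.
The remaining gap fraction is e^(−t/τ); 96% covered ⇒ e^(−t/τ) = 0.0400.
t = −τ ln(0.0400) = 11.01 × 3.219 = 35.43 yr.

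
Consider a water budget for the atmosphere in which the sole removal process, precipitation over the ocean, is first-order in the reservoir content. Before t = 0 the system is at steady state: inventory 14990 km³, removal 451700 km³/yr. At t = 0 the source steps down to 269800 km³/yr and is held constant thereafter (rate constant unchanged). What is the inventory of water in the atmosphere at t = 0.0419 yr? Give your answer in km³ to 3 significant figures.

10700 km³

Residence time τ = M₀/F₀ = 0.03319 yr. The eventual steady state is M_∞ = M₀·(F₁/F₀) = 14990 × 269800/451700 = 8953.5 km³.
The anomaly ΔM(t) = M(t) − M_∞ decays as ΔM₀·e^(−t/τ) with ΔM₀ = 14990 − 8953.5 = 6036 km³.
At t = 0.0419 yr, e^(−t/τ) = e^(−1.263) = 0.2829, so ΔM = 1708 km³ and M = 8953.5 + 1708 = 10661 km³.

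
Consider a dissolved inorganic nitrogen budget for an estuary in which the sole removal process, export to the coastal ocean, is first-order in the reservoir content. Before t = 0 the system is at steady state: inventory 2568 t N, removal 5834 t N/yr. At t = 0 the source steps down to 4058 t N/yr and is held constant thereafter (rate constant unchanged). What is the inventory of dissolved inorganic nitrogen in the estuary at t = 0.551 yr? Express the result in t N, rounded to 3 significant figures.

τ = M₀/F₀ = 2568/5834 = 0.4402 yr; rate constant k = 1/τ.
New steady state M_∞ = F₁/k = F₁·τ = 4058 × 0.4402 = 1786.2 t N.
M(t) = M_∞ + (M₀ − M_∞)·e^(−t/τ); t/τ = 0.551/0.4402 = 1.252, so e^(−t/τ) = 0.2860.
M(t) = 1786.2 + 781.8 × 0.2860 = 2009.8 t N.

2010 t N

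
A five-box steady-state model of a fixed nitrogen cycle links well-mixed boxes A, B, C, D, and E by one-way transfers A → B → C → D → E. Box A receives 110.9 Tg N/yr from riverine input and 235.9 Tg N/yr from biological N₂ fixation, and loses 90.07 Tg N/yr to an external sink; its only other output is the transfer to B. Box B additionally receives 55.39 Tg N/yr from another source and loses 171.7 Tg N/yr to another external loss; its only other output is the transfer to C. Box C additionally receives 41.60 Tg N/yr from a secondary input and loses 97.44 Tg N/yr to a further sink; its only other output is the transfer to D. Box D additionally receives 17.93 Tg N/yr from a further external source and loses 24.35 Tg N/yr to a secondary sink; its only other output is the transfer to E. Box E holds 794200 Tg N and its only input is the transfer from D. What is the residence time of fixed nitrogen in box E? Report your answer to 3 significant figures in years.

Box A: F(A→B) = (110.9 + 235.9) − 90.07 = 256.73 Tg N/yr.
Box B: F(B→C) = (256.73 + 55.39) − 171.7 = 140.42 Tg N/yr.
Box C: F(C→D) = (140.42 + 41.60) − 97.44 = 84.580 Tg N/yr.
Box D: F(D→E) = (84.580 + 17.93) − 24.35 = 78.160 Tg N/yr.
Box E throughput = its input = 78.160 Tg N/yr; τ = 794200 / 78.160 = 10160 yr.

10200 yr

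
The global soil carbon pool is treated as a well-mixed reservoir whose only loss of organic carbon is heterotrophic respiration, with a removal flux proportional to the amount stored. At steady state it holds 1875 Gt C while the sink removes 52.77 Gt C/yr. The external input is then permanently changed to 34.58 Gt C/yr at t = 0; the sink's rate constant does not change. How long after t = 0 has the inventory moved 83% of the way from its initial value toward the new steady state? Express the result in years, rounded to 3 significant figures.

63.0 yr

τ = M₀/F₀ = 1875/52.77 = 35.53 yr.
The remaining gap fraction is e^(−t/τ); 83% covered ⇒ e^(−t/τ) = 0.170.
t = −τ ln(0.170) = 35.53 × 1.772 = 62.96 yr.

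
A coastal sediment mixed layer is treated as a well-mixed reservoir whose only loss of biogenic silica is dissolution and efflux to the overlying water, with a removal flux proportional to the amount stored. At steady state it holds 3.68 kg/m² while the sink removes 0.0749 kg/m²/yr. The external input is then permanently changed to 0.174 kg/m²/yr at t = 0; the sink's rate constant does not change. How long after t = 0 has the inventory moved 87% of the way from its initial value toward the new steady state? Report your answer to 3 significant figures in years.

100 yr

τ = M₀/F₀ = 3.68/0.0749 = 49.13 yr.
The remaining gap fraction is e^(−t/τ); 87% covered ⇒ e^(−t/τ) = 0.130.
t = −τ ln(0.130) = 49.13 × 2.040 = 100.2 yr.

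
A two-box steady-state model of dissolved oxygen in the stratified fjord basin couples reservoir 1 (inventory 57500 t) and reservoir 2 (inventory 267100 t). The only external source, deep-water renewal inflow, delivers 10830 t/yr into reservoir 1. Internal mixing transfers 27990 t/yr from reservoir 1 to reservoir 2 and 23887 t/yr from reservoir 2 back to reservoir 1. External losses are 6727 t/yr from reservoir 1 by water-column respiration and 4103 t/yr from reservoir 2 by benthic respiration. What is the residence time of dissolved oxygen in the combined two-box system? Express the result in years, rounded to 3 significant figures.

30.0 yr

Residence time in the combined system uses the total inventory and the total *external* removal — internal exchanges between the two boxes cancel.
M_total = 57500 + 267100 = 324600 t.
ΣF_external_out = 6727 + 4103 = 10830 t/yr.
τ = M_total / ΣF_ext = 324600 / 10830 = 29.97 yr.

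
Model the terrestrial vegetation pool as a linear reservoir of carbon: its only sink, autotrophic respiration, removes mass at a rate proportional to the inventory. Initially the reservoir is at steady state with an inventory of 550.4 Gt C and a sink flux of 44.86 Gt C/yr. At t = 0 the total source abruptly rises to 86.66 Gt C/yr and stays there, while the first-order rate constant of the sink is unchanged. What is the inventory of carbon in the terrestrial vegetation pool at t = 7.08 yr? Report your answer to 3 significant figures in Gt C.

Residence time τ = M₀/F₀ = 12.27 yr. The eventual steady state is M_∞ = M₀·(F₁/F₀) = 550.4 × 86.66/44.86 = 1063.3 Gt C.
The anomaly ΔM(t) = M(t) − M_∞ decays as ΔM₀·e^(−t/τ) with ΔM₀ = 550.4 − 1063.3 = −512.9 Gt C.
At t = 7.08 yr, e^(−t/τ) = e^(−0.5771) = 0.5616, so ΔM = −288.0 Gt C and M = 1063.3 − 288.0 = 775.26 Gt C.

775 Gt C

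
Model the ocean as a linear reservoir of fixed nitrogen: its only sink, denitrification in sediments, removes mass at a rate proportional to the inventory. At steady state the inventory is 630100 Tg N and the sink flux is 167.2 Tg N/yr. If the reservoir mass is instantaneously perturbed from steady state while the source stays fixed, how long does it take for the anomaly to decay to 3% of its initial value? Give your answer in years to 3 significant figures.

13200 yr

For a linear reservoir the anomaly decays as exp(−t/τ) with τ = M/F = 630100/167.2 = 3769 yr.
exp(−t/τ) = 0.03 ⇒ t = −τ ln(0.03) = 3769 × 3.507 = 13210 yr.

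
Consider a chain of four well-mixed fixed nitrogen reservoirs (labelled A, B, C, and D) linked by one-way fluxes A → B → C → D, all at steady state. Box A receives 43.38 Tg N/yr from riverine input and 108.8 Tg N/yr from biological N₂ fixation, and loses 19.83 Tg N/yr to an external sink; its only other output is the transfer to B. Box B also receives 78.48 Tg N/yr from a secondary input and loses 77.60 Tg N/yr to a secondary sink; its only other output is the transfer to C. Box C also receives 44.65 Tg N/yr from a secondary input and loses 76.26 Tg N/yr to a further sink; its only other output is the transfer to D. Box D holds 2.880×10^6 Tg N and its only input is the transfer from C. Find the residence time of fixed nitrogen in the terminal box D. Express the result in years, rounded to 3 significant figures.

Box A: F(A→B) = (43.38 + 108.8) − 19.83 = 132.35 Tg N/yr.
Box B: F(B→C) = (132.35 + 78.48) − 77.60 = 133.23 Tg N/yr.
Box C: F(C→D) = (133.23 + 44.65) − 76.26 = 101.62 Tg N/yr.
Box D throughput = its input = 101.62 Tg N/yr; τ = 2.880×10^6 / 101.62 = 28340 yr.

28300 yr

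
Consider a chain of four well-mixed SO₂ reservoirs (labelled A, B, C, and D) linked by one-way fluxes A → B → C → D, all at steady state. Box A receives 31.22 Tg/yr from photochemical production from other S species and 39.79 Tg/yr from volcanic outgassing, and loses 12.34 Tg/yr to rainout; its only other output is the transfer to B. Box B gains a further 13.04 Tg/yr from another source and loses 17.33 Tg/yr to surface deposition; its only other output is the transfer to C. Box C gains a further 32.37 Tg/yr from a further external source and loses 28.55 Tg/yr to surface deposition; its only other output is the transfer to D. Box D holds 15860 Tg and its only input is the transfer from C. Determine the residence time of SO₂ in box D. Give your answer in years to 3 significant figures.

273 yr

Box A: F(A→B) = (31.22 + 39.79) − 12.34 = 58.670 Tg/yr.
Box B: F(B→C) = (58.670 + 13.04) − 17.33 = 54.380 Tg/yr.
Box C: F(C→D) = (54.380 + 32.37) − 28.55 = 58.200 Tg/yr.
Box D throughput = its input = 58.200 Tg/yr; τ = 15860 / 58.200 = 272.5 yr.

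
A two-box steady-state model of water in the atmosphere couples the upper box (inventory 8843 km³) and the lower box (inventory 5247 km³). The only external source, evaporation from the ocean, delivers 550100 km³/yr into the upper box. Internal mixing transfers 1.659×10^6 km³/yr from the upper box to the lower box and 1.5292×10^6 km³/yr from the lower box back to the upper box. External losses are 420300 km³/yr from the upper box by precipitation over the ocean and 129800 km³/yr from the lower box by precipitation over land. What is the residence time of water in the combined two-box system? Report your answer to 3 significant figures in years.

Treat the two boxes together as one reservoir: the mixing fluxes between them are internal recycling, so τ = ΣM / Σ(external losses).
M_total = 8843 + 5247 = 14090 km³.
ΣF_external_out = 420300 + 129800 = 550100 km³/yr.
τ = M_total / ΣF_ext = 14090 / 550100 = 0.02561 yr.

0.0256 yr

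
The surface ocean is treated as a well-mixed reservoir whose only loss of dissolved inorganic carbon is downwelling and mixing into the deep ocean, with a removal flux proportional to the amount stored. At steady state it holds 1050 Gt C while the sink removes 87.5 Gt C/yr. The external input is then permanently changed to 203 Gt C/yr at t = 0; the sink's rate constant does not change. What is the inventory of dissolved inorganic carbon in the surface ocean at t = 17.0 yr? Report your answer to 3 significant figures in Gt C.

2100 Gt C

The sink rate constant is k = F₀/M₀ = 87.5/1050 = 0.08333 yr⁻¹.
Solving dM/dt = F₁ − kM with M(0) = M₀ gives M(t) = F₁/k + (M₀ − F₁/k)·e^(−kt).
F₁/k = 203/0.08333 = 2436.0 Gt C; kt = 0.08333 × 17.0 = 1.417, e^(−kt) = 0.2425.
M(17.0) = 2436.0 + (1050 − 2436.0) × 0.2425 = 2436.0 − 336.1 = 2099.9 Gt C.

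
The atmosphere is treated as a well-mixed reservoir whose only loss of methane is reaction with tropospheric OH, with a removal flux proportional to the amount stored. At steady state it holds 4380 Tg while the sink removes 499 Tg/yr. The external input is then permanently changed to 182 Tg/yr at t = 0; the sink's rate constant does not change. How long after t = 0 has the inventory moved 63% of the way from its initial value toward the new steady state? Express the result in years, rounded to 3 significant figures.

8.73 yr

τ = M₀/F₀ = 4380/499 = 8.778 yr.
The remaining gap fraction is e^(−t/τ); 63% covered ⇒ e^(−t/τ) = 0.370.
t = −τ ln(0.370) = 8.778 × 0.9943 = 8.727 yr.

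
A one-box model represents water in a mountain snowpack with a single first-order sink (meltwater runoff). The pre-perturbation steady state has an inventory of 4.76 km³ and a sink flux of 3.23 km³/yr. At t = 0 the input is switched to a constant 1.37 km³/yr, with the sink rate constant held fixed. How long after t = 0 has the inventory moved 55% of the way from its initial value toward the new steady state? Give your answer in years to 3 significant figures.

1.18 yr

τ = M₀/F₀ = 4.76/3.23 = 1.474 yr.
The remaining gap fraction is e^(−t/τ); 55% covered ⇒ e^(−t/τ) = 0.450.
t = −τ ln(0.450) = 1.474 × 0.7985 = 1.177 yr.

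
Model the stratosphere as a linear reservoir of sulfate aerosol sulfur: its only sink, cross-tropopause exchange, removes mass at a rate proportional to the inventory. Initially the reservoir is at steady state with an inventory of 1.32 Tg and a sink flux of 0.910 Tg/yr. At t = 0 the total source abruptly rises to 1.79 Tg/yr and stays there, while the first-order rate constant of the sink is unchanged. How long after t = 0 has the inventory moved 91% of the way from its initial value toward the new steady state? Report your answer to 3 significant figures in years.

3.49 yr

τ = M₀/F₀ = 1.32/0.910 = 1.451 yr.
The remaining gap fraction is e^(−t/τ); 91% covered ⇒ e^(−t/τ) = 0.0900.
t = −τ ln(0.0900) = 1.451 × 2.408 = 3.493 yr.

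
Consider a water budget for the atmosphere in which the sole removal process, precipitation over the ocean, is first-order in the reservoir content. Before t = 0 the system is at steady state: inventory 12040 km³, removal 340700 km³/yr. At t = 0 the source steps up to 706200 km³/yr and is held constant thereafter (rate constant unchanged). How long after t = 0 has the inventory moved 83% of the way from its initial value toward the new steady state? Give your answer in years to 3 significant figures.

τ = M₀/F₀ = 12040/340700 = 0.03534 yr.
The remaining gap fraction is e^(−t/τ); 83% covered ⇒ e^(−t/τ) = 0.170.
t = −τ ln(0.170) = 0.03534 × 1.772 = 0.06262 yr.

0.0626 yr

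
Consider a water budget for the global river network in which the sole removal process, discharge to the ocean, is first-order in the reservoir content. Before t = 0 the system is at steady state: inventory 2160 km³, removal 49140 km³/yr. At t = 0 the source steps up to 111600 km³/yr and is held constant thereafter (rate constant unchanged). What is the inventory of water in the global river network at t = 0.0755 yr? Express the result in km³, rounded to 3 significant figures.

The sink rate constant is k = F₀/M₀ = 49140/2160 = 22.75 yr⁻¹.
Solving dM/dt = F₁ − kM with M(0) = M₀ gives M(t) = F₁/k + (M₀ − F₁/k)·e^(−kt).
F₁/k = 111600/22.75 = 4905.5 km³; kt = 22.75 × 0.0755 = 1.718, e^(−kt) = 0.1795.
M(0.0755) = 4905.5 + (2160 − 4905.5) × 0.1795 = 4905.5 − 492.8 = 4412.7 km³.

4410 km³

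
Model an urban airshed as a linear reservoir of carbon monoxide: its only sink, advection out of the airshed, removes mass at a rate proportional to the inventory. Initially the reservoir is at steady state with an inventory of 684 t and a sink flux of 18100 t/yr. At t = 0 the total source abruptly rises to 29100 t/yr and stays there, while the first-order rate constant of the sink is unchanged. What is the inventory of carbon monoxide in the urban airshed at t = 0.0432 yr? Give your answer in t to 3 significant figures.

The sink rate constant is k = F₀/M₀ = 18100/684 = 26.46 yr⁻¹.
Solving dM/dt = F₁ − kM with M(0) = M₀ gives M(t) = F₁/k + (M₀ − F₁/k)·e^(−kt).
F₁/k = 29100/26.46 = 1099.7 t; kt = 26.46 × 0.0432 = 1.143, e^(−kt) = 0.3188.
M(0.0432) = 1099.7 + (684 − 1099.7) × 0.3188 = 1099.7 − 132.5 = 967.16 t.

967 t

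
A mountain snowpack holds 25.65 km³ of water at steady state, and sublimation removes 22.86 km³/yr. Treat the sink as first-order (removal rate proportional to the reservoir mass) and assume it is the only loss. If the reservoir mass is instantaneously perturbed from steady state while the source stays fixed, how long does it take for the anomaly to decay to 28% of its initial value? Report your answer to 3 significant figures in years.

1.43 yr

For a linear reservoir the anomaly decays as exp(−t/τ) with τ = M/F = 25.65/22.86 = 1.122 yr.
exp(−t/τ) = 0.28 ⇒ t = −τ ln(0.28) = 1.122 × 1.273 = 1.428 yr.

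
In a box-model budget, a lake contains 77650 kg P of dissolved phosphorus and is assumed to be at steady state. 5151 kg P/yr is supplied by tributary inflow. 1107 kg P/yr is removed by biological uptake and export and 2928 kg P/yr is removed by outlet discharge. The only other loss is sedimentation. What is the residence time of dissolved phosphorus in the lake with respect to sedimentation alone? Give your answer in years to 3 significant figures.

69.6 yr

At steady state ΣF_in = ΣF_out.
ΣF_in = 5151.0 kg P/yr.
Sedimentation flux = ΣF_in − (1107 + 2928) = 5151.0 − 4035 = 1116 kg P/yr.
τ = M / F = 77650 / 1116 = 69.58 yr.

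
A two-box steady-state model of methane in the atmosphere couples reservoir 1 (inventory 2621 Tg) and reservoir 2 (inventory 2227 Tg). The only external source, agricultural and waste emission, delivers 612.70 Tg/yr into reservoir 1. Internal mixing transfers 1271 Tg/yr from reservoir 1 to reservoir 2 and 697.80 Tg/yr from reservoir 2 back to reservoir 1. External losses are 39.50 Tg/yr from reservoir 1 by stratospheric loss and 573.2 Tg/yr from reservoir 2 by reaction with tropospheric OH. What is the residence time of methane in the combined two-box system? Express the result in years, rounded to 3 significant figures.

Treat the two boxes together as one reservoir: the mixing fluxes between them are internal recycling, so τ = ΣM / Σ(external losses).
M_total = 2621 + 2227 = 4848.0 Tg.
ΣF_external_out = 39.50 + 573.2 = 612.70 Tg/yr.
τ = M_total / ΣF_ext = 4848.0 / 612.70 = 7.913 yr.

7.91 yr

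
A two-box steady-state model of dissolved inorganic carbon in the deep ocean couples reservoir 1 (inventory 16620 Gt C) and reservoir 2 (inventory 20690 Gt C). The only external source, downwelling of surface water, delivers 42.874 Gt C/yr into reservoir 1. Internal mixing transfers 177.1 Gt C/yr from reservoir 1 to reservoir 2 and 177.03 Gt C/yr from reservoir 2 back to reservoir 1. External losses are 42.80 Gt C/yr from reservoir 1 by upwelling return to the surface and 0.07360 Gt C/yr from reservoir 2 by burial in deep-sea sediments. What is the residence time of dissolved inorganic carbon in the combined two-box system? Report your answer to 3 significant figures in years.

870 yr

Residence time in the combined system uses the total inventory and the total *external* removal — internal exchanges between the two boxes cancel.
M_total = 16620 + 20690 = 37310 Gt C.
ΣF_external_out = 42.80 + 0.07360 = 42.874 Gt C/yr.
τ = M_total / ΣF_ext = 37310 / 42.874 = 870.2 yr.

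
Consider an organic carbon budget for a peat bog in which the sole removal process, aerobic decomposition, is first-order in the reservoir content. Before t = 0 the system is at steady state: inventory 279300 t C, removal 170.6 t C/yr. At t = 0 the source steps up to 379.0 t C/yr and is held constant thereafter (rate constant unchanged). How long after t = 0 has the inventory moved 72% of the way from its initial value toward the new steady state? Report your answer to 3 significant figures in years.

τ = M₀/F₀ = 279300/170.6 = 1637 yr.
The remaining gap fraction is e^(−t/τ); 72% covered ⇒ e^(−t/τ) = 0.280.
t = −τ ln(0.280) = 1637 × 1.273 = 2084 yr.

2080 yr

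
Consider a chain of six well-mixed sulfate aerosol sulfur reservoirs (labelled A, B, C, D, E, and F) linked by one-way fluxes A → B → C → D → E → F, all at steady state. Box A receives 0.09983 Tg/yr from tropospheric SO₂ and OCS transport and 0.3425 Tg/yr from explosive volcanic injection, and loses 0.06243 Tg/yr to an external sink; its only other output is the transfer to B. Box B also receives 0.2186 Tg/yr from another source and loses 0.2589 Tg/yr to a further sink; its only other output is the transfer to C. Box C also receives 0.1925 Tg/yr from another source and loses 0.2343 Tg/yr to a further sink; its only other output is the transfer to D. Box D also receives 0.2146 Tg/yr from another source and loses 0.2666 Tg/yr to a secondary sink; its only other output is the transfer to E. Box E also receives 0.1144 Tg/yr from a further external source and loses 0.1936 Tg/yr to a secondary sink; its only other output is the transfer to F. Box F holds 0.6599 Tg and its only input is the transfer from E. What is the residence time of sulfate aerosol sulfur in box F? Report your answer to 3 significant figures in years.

3.96 yr

Box A: F(A→B) = (0.09983 + 0.3425) − 0.06243 = 0.37990 Tg/yr.
Box B: F(B→C) = (0.37990 + 0.2186) − 0.2589 = 0.33960 Tg/yr.
Box C: F(C→D) = (0.33960 + 0.1925) − 0.2343 = 0.29780 Tg/yr.
Box D: F(D→E) = (0.29780 + 0.2146) − 0.2666 = 0.24580 Tg/yr.
Box E: F(E→F) = (0.24580 + 0.1144) − 0.1936 = 0.16660 Tg/yr.
Box F throughput = its input = 0.16660 Tg/yr; τ = 0.6599 / 0.16660 = 3.961 yr.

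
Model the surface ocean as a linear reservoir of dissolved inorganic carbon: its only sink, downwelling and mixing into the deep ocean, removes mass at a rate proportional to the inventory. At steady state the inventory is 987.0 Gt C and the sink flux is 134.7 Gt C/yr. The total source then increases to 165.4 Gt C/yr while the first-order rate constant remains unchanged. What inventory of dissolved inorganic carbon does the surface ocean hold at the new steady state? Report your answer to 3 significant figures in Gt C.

Rate constant k = F/M = 134.7 / 987.0 = 0.1365 yr⁻¹.
At the new steady state, source = k·M_new ⇒ M_new = 165.4 / 0.1365 = 1212 Gt C.
(Equivalently M_new = M × F_new/F_old = 987.0 × 165.4/134.7.)

1210 Gt C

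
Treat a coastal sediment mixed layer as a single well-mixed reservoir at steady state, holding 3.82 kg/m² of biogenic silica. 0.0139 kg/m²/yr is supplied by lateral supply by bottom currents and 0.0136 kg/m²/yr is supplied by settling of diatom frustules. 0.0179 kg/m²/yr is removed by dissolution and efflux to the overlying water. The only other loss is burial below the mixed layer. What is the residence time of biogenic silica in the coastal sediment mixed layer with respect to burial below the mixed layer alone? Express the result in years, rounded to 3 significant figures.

398 yr

At steady state ΣF_in = ΣF_out.
ΣF_in = 0.0139 + 0.0136 = 0.027500 kg/m²/yr.
Burial below the mixed layer flux = ΣF_in − (0.0179) = 0.027500 − 0.01790 = 0.009600 kg/m²/yr.
τ = M / F = 3.82 / 0.009600 = 397.9 yr.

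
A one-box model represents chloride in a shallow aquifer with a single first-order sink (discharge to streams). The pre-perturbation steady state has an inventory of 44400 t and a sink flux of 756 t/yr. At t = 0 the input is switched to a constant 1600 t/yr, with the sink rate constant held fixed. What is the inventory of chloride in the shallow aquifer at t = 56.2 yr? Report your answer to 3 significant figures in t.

Residence time τ = M₀/F₀ = 58.73 yr. The eventual steady state is M_∞ = M₀·(F₁/F₀) = 44400 × 1600/756 = 93968 t.
The anomaly ΔM(t) = M(t) − M_∞ decays as ΔM₀·e^(−t/τ) with ΔM₀ = 44400 − 93968 = −49570 t.
At t = 56.2 yr, e^(−t/τ) = e^(−0.9569) = 0.3841, so ΔM = −19040 t and M = 93968 − 19040 = 74930 t.

74900 t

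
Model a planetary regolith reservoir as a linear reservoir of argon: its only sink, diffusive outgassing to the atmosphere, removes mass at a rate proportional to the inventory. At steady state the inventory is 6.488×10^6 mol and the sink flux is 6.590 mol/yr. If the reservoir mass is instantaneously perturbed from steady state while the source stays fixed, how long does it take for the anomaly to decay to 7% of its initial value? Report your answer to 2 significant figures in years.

2.6×10^6 yr

For a linear reservoir the anomaly decays as exp(−t/τ) with τ = M/F = 6.488×10^6/6.590 = 984500 yr.
exp(−t/τ) = 0.07 ⇒ t = −τ ln(0.07) = 984500 × 2.659 = 2.618×10^6 yr.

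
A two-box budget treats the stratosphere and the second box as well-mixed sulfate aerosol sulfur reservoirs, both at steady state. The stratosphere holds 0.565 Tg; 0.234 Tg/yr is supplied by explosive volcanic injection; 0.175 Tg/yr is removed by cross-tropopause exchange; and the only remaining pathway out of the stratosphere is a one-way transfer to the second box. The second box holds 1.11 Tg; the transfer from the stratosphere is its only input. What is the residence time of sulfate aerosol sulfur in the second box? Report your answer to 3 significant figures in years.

18.8 yr

Balance the stratosphere: ΣF_in = 0.23400 Tg/yr.
Transfer to the second box = ΣF_in − (0.175) = 0.059000 Tg/yr.
At steady state the output of the second box equals its input, 0.059000 Tg/yr.
τ = M / F = 1.11 / 0.059000 = 18.81 yr.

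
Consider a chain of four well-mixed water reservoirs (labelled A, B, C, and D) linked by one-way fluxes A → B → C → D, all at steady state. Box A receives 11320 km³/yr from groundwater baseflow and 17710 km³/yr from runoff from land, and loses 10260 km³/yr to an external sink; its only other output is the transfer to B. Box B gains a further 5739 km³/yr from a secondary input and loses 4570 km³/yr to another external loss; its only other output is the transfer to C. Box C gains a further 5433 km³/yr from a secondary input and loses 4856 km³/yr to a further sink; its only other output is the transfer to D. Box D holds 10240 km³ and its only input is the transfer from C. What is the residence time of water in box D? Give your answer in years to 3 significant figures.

Box A: F(A→B) = (11320 + 17710) − 10260 = 18770 km³/yr.
Box B: F(B→C) = (18770 + 5739) − 4570 = 19939 km³/yr.
Box C: F(C→D) = (19939 + 5433) − 4856 = 20516 km³/yr.
Box D throughput = its input = 20516 km³/yr; τ = 10240 / 20516 = 0.4991 yr.

0.499 yr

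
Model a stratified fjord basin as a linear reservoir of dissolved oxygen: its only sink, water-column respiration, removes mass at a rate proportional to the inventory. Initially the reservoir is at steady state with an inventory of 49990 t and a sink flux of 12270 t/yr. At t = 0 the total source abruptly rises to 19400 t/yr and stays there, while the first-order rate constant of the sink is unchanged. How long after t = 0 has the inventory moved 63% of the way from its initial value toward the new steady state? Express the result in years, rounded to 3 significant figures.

τ = M₀/F₀ = 49990/12270 = 4.074 yr.
The remaining gap fraction is e^(−t/τ); 63% covered ⇒ e^(−t/τ) = 0.370.
t = −τ ln(0.370) = 4.074 × 0.9943 = 4.051 yr.

4.05 yr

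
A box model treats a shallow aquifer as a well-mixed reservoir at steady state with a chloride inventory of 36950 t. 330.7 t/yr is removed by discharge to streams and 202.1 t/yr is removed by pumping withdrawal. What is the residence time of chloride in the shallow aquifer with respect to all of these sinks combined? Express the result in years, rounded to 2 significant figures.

Total removal flux = 330.7 + 202.1 = 532.80 t/yr.
τ = M / ΣF_out = 36950 / 532.80 = 69.35 yr.

69 yr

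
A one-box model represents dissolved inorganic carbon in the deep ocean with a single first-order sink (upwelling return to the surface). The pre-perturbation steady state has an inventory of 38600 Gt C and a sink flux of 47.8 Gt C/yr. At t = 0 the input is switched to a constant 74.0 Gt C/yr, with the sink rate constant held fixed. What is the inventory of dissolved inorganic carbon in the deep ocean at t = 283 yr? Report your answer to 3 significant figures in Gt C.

44900 Gt C

Residence time τ = M₀/F₀ = 807.5 yr. The eventual steady state is M_∞ = M₀·(F₁/F₀) = 38600 × 74.0/47.8 = 59757 Gt C.
The anomaly ΔM(t) = M(t) − M_∞ decays as ΔM₀·e^(−t/τ) with ΔM₀ = 38600 − 59757 = −21160 Gt C.
At t = 283 yr, e^(−t/τ) = e^(−0.3505) = 0.7044, so ΔM = −14900 Gt C and M = 59757 − 14900 = 44855 Gt C.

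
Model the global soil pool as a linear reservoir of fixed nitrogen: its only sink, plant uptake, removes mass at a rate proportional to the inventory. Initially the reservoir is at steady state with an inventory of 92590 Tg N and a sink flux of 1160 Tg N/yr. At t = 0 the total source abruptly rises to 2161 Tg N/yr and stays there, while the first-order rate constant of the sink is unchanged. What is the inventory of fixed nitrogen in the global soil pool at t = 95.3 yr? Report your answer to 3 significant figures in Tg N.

148000 Tg N

Residence time τ = M₀/F₀ = 79.82 yr. The eventual steady state is M_∞ = M₀·(F₁/F₀) = 92590 × 2161/1160 = 172490 Tg N.
The anomaly ΔM(t) = M(t) − M_∞ decays as ΔM₀·e^(−t/τ) with ΔM₀ = 92590 − 172490 = −79900 Tg N.
At t = 95.3 yr, e^(−t/τ) = e^(−1.194) = 0.3030, so ΔM = −24210 Tg N and M = 172490 − 24210 = 148280 Tg N.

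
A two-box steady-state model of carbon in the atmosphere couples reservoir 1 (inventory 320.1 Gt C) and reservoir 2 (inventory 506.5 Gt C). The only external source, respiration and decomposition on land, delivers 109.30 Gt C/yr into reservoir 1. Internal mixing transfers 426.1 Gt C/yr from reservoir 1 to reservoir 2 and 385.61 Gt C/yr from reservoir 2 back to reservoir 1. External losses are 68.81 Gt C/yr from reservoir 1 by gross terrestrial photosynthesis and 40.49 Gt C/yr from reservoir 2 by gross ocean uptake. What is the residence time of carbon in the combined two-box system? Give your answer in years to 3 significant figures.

Residence time in the combined system uses the total inventory and the total *external* removal — internal exchanges between the two boxes cancel.
M_total = 320.1 + 506.5 = 826.60 Gt C.
ΣF_external_out = 68.81 + 40.49 = 109.30 Gt C/yr.
τ = M_total / ΣF_ext = 826.60 / 109.30 = 7.563 yr.

7.56 yr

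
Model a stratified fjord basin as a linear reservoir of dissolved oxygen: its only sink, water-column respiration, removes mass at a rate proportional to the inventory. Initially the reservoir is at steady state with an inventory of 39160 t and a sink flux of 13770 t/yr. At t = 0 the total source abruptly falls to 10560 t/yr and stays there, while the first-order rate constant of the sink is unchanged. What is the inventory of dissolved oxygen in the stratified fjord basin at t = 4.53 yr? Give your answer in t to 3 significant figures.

Residence time τ = M₀/F₀ = 2.844 yr. The eventual steady state is M_∞ = M₀·(F₁/F₀) = 39160 × 10560/13770 = 30031 t.
The anomaly ΔM(t) = M(t) − M_∞ decays as ΔM₀·e^(−t/τ) with ΔM₀ = 39160 − 30031 = 9129 t.
At t = 4.53 yr, e^(−t/τ) = e^(−1.593) = 0.2033, so ΔM = 1856 t and M = 30031 + 1856 = 31887 t.

31900 t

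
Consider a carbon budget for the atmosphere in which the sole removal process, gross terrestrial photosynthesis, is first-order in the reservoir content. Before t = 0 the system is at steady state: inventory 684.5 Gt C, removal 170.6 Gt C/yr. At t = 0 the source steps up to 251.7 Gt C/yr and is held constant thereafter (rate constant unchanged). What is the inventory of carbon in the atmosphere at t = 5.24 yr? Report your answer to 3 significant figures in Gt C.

922 Gt C

Residence time τ = M₀/F₀ = 4.012 yr. The eventual steady state is M_∞ = M₀·(F₁/F₀) = 684.5 × 251.7/170.6 = 1009.9 Gt C.
The anomaly ΔM(t) = M(t) − M_∞ decays as ΔM₀·e^(−t/τ) with ΔM₀ = 684.5 − 1009.9 = −325.4 Gt C.
At t = 5.24 yr, e^(−t/τ) = e^(−1.306) = 0.2709, so ΔM = −88.15 Gt C and M = 1009.9 − 88.15 = 921.75 Gt C.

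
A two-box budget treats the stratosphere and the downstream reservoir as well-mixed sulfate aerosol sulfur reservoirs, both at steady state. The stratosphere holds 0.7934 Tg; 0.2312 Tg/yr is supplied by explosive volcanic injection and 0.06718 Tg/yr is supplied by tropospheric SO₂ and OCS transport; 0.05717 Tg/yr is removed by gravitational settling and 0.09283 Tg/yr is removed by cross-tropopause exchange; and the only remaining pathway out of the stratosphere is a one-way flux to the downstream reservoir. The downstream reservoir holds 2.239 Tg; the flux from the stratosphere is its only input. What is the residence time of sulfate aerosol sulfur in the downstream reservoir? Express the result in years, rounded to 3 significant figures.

Balance the stratosphere: ΣF_in = 0.2312 + 0.06718 = 0.29838 Tg/yr.
Flux to the downstream reservoir = ΣF_in − (0.05717 + 0.09283) = 0.14838 Tg/yr.
At steady state the output of the downstream reservoir equals its input, 0.14838 Tg/yr.
τ = M / F = 2.239 / 0.14838 = 15.09 yr.

15.1 yr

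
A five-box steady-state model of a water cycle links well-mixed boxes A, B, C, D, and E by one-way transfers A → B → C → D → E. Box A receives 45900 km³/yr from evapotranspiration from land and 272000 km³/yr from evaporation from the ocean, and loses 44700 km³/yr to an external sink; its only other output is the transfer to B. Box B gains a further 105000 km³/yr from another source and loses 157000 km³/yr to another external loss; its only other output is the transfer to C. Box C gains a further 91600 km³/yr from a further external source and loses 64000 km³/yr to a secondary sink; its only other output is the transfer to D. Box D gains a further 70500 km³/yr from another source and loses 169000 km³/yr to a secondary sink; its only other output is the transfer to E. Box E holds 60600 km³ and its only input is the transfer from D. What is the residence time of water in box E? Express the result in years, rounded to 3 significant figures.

0.403 yr

Box A: F(A→B) = (45900 + 272000) − 44700 = 273200 km³/yr.
Box B: F(B→C) = (273200 + 105000) − 157000 = 221200 km³/yr.
Box C: F(C→D) = (221200 + 91600) − 64000 = 248800 km³/yr.
Box D: F(D→E) = (248800 + 70500) − 169000 = 150300 km³/yr.
Box E throughput = its input = 150300 km³/yr; τ = 60600 / 150300 = 0.4032 yr.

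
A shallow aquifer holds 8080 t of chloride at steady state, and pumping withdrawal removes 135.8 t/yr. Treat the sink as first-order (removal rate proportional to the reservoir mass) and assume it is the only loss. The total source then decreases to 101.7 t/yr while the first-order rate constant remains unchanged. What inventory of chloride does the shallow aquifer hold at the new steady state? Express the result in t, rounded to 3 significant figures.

Rate constant k = F/M = 135.8 / 8080 = 0.01681 yr⁻¹.
At the new steady state, source = k·M_new ⇒ M_new = 101.7 / 0.01681 = 6051 t.
(Equivalently M_new = M × F_new/F_old = 8080 × 101.7/135.8.)

6050 t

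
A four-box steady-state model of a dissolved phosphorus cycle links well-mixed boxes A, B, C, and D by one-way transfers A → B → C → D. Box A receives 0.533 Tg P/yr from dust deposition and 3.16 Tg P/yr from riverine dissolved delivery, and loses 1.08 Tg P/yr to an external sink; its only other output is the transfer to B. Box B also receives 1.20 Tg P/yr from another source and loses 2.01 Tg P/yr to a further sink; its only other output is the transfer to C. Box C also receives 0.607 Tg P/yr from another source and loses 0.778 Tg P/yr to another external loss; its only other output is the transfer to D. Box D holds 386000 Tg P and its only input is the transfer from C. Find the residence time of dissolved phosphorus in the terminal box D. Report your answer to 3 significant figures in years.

237000 yr

Box A: F(A→B) = (0.533 + 3.16) − 1.08 = 2.6130 Tg P/yr.
Box B: F(B→C) = (2.6130 + 1.20) − 2.01 = 1.8030 Tg P/yr.
Box C: F(C→D) = (1.8030 + 0.607) − 0.778 = 1.6320 Tg P/yr.
Box D throughput = its input = 1.6320 Tg P/yr; τ = 386000 / 1.6320 = 236500 yr.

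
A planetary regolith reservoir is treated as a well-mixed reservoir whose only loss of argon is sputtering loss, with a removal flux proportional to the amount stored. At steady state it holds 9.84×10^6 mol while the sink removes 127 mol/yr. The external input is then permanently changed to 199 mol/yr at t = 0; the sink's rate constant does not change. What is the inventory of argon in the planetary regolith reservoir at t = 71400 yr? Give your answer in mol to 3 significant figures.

1.32×10^7 mol

Residence time τ = M₀/F₀ = 77480 yr. The eventual steady state is M_∞ = M₀·(F₁/F₀) = 9.84×10^6 × 199/127 = 1.5419×10^7 mol.
The anomaly ΔM(t) = M(t) − M_∞ decays as ΔM₀·e^(−t/τ) with ΔM₀ = 9.84×10^6 − 1.5419×10^7 = −5.579×10^6 mol.
At t = 71400 yr, e^(−t/τ) = e^(−0.9215) = 0.3979, so ΔM = −2.220×10^6 mol and M = 1.5419×10^7 − 2.220×10^6 = 1.3199×10^7 mol.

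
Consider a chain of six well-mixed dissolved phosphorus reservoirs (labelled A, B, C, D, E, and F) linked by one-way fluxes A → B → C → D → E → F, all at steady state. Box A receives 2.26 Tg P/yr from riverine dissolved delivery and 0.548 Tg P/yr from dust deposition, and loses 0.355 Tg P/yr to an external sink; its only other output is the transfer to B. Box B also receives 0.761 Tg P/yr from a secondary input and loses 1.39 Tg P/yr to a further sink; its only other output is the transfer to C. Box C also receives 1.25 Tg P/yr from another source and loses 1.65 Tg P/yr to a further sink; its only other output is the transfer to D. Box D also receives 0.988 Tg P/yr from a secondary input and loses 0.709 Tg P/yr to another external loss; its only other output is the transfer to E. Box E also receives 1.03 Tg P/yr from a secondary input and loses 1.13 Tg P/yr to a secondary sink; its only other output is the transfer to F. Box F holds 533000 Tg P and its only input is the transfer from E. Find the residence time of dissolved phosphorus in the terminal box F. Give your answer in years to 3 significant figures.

333000 yr

Box A: F(A→B) = (2.26 + 0.548) − 0.355 = 2.4530 Tg P/yr.
Box B: F(B→C) = (2.4530 + 0.761) − 1.39 = 1.8240 Tg P/yr.
Box C: F(C→D) = (1.8240 + 1.25) − 1.65 = 1.4240 Tg P/yr.
Box D: F(D→E) = (1.4240 + 0.988) − 0.709 = 1.7030 Tg P/yr.
Box E: F(E→F) = (1.7030 + 1.03) − 1.13 = 1.6030 Tg P/yr.
Box F throughput = its input = 1.6030 Tg P/yr; τ = 533000 / 1.6030 = 332500 yr.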